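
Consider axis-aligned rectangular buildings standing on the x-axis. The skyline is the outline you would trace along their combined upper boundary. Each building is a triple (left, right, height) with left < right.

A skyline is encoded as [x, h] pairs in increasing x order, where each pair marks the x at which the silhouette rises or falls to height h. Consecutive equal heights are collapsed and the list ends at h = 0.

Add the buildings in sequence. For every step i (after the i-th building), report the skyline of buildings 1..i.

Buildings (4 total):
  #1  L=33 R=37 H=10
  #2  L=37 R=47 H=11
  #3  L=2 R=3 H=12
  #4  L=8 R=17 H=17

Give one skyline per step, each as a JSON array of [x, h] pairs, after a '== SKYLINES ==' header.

== SKYLINES ==
[[33,10],[37,0]]
[[33,10],[37,11],[47,0]]
[[2,12],[3,0],[33,10],[37,11],[47,0]]
[[2,12],[3,0],[8,17],[17,0],[33,10],[37,11],[47,0]]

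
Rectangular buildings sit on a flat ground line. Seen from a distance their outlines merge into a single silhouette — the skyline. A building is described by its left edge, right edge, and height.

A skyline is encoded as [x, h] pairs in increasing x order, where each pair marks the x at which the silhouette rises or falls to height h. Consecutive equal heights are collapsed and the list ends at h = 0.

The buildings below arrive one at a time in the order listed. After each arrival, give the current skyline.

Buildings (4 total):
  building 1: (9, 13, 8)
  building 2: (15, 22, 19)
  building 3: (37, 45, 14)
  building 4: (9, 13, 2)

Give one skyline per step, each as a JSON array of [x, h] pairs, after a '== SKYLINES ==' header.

== SKYLINES ==
[[9,8],[13,0]]
[[9,8],[13,0],[15,19],[22,0]]
[[9,8],[13,0],[15,19],[22,0],[37,14],[45,0]]
[[9,8],[13,0],[15,19],[22,0],[37,14],[45,0]]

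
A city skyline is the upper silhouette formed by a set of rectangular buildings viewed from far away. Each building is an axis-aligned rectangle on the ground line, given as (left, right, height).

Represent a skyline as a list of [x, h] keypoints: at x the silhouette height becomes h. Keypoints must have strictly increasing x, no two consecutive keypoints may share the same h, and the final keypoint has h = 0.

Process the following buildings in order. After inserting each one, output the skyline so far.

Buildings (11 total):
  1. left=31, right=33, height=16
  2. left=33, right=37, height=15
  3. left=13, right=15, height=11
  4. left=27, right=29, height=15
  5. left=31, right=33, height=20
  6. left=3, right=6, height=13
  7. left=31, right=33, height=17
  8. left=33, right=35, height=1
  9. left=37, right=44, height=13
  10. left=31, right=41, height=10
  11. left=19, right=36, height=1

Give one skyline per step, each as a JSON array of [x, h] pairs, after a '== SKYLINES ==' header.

== SKYLINES ==
[[31,16],[33,0]]
[[31,16],[33,15],[37,0]]
[[13,11],[15,0],[31,16],[33,15],[37,0]]
[[13,11],[15,0],[27,15],[29,0],[31,16],[33,15],[37,0]]
[[13,11],[15,0],[27,15],[29,0],[31,20],[33,15],[37,0]]
[[3,13],[6,0],[13,11],[15,0],[27,15],[29,0],[31,20],[33,15],[37,0]]
[[3,13],[6,0],[13,11],[15,0],[27,15],[29,0],[31,20],[33,15],[37,0]]
[[3,13],[6,0],[13,11],[15,0],[27,15],[29,0],[31,20],[33,15],[37,0]]
[[3,13],[6,0],[13,11],[15,0],[27,15],[29,0],[31,20],[33,15],[37,13],[44,0]]
[[3,13],[6,0],[13,11],[15,0],[27,15],[29,0],[31,20],[33,15],[37,13],[44,0]]
[[3,13],[6,0],[13,11],[15,0],[19,1],[27,15],[29,1],[31,20],[33,15],[37,13],[44,0]]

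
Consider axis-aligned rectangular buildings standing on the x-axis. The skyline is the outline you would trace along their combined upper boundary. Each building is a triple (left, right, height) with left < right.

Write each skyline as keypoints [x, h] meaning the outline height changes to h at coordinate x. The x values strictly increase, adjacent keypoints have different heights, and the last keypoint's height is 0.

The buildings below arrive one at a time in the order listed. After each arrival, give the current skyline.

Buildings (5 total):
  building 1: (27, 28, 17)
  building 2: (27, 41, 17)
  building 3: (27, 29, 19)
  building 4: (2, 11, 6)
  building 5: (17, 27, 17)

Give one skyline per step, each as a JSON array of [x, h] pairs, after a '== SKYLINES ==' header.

== SKYLINES ==
[[27,17],[28,0]]
[[27,17],[41,0]]
[[27,19],[29,17],[41,0]]
[[2,6],[11,0],[27,19],[29,17],[41,0]]
[[2,6],[11,0],[17,17],[27,19],[29,17],[41,0]]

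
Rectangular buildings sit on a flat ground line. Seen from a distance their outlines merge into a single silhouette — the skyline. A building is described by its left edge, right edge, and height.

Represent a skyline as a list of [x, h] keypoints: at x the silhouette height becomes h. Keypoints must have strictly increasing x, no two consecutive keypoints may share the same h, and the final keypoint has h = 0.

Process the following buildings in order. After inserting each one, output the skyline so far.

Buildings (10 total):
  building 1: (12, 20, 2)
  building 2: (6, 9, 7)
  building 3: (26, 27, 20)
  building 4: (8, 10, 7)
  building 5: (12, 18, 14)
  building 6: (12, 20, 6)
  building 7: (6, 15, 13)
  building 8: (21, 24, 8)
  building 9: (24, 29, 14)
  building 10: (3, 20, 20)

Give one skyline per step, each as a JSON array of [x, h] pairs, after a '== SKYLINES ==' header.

== SKYLINES ==
[[12,2],[20,0]]
[[6,7],[9,0],[12,2],[20,0]]
[[6,7],[9,0],[12,2],[20,0],[26,20],[27,0]]
[[6,7],[10,0],[12,2],[20,0],[26,20],[27,0]]
[[6,7],[10,0],[12,14],[18,2],[20,0],[26,20],[27,0]]
[[6,7],[10,0],[12,14],[18,6],[20,0],[26,20],[27,0]]
[[6,13],[12,14],[18,6],[20,0],[26,20],[27,0]]
[[6,13],[12,14],[18,6],[20,0],[21,8],[24,0],[26,20],[27,0]]
[[6,13],[12,14],[18,6],[20,0],[21,8],[24,14],[26,20],[27,14],[29,0]]
[[3,20],[20,0],[21,8],[24,14],[26,20],[27,14],[29,0]]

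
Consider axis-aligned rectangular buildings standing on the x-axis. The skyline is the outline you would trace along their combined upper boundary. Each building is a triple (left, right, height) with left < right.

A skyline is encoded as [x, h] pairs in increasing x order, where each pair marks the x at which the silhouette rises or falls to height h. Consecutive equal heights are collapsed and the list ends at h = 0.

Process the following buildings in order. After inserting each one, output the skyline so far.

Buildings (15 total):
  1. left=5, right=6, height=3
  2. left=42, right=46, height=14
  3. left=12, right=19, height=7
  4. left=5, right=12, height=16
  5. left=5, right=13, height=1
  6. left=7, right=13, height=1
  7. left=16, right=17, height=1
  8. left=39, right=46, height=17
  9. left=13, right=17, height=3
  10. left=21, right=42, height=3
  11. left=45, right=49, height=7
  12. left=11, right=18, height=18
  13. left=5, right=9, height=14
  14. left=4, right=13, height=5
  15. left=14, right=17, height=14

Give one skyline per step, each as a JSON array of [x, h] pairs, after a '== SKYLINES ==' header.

== SKYLINES ==
[[5,3],[6,0]]
[[5,3],[6,0],[42,14],[46,0]]
[[5,3],[6,0],[12,7],[19,0],[42,14],[46,0]]
[[5,16],[12,7],[19,0],[42,14],[46,0]]
[[5,16],[12,7],[19,0],[42,14],[46,0]]
[[5,16],[12,7],[19,0],[42,14],[46,0]]
[[5,16],[12,7],[19,0],[42,14],[46,0]]
[[5,16],[12,7],[19,0],[39,17],[46,0]]
[[5,16],[12,7],[19,0],[39,17],[46,0]]
[[5,16],[12,7],[19,0],[21,3],[39,17],[46,0]]
[[5,16],[12,7],[19,0],[21,3],[39,17],[46,7],[49,0]]
[[5,16],[11,18],[18,7],[19,0],[21,3],[39,17],[46,7],[49,0]]
[[5,16],[11,18],[18,7],[19,0],[21,3],[39,17],[46,7],[49,0]]
[[4,5],[5,16],[11,18],[18,7],[19,0],[21,3],[39,17],[46,7],[49,0]]
[[4,5],[5,16],[11,18],[18,7],[19,0],[21,3],[39,17],[46,7],[49,0]]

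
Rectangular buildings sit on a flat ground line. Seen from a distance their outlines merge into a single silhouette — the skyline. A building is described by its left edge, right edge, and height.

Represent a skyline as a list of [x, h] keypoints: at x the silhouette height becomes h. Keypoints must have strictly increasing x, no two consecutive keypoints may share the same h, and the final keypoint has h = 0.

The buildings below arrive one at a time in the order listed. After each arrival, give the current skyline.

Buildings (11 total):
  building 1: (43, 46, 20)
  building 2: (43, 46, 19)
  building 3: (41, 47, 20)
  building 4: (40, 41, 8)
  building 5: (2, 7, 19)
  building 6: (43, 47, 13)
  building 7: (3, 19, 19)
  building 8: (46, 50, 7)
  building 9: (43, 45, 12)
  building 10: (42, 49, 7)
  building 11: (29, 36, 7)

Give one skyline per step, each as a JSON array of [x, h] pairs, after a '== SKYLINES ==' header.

== SKYLINES ==
[[43,20],[46,0]]
[[43,20],[46,0]]
[[41,20],[47,0]]
[[40,8],[41,20],[47,0]]
[[2,19],[7,0],[40,8],[41,20],[47,0]]
[[2,19],[7,0],[40,8],[41,20],[47,0]]
[[2,19],[19,0],[40,8],[41,20],[47,0]]
[[2,19],[19,0],[40,8],[41,20],[47,7],[50,0]]
[[2,19],[19,0],[40,8],[41,20],[47,7],[50,0]]
[[2,19],[19,0],[40,8],[41,20],[47,7],[50,0]]
[[2,19],[19,0],[29,7],[36,0],[40,8],[41,20],[47,7],[50,0]]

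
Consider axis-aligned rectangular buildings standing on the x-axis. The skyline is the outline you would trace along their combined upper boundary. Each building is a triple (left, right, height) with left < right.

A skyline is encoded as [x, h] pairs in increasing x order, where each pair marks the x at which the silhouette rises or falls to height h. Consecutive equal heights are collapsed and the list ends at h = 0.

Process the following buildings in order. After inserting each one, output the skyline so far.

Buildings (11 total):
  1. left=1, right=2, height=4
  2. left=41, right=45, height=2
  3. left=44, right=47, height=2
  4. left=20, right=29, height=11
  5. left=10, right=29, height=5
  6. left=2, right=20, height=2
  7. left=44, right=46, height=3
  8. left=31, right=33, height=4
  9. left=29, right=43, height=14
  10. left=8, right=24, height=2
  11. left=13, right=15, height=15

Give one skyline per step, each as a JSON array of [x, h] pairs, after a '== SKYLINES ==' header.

== SKYLINES ==
[[1,4],[2,0]]
[[1,4],[2,0],[41,2],[45,0]]
[[1,4],[2,0],[41,2],[47,0]]
[[1,4],[2,0],[20,11],[29,0],[41,2],[47,0]]
[[1,4],[2,0],[10,5],[20,11],[29,0],[41,2],[47,0]]
[[1,4],[2,2],[10,5],[20,11],[29,0],[41,2],[47,0]]
[[1,4],[2,2],[10,5],[20,11],[29,0],[41,2],[44,3],[46,2],[47,0]]
[[1,4],[2,2],[10,5],[20,11],[29,0],[31,4],[33,0],[41,2],[44,3],[46,2],[47,0]]
[[1,4],[2,2],[10,5],[20,11],[29,14],[43,2],[44,3],[46,2],[47,0]]
[[1,4],[2,2],[10,5],[20,11],[29,14],[43,2],[44,3],[46,2],[47,0]]
[[1,4],[2,2],[10,5],[13,15],[15,5],[20,11],[29,14],[43,2],[44,3],[46,2],[47,0]]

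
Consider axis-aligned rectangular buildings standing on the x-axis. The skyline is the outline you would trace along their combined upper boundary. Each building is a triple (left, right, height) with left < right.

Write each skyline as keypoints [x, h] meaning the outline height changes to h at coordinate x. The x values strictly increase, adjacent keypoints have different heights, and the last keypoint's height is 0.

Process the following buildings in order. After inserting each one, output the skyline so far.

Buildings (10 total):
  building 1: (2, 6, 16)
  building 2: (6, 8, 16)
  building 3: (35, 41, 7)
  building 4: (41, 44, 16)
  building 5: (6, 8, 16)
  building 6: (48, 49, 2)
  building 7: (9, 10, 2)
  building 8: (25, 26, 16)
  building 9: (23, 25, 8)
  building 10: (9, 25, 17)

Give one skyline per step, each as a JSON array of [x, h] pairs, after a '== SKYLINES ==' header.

== SKYLINES ==
[[2,16],[6,0]]
[[2,16],[8,0]]
[[2,16],[8,0],[35,7],[41,0]]
[[2,16],[8,0],[35,7],[41,16],[44,0]]
[[2,16],[8,0],[35,7],[41,16],[44,0]]
[[2,16],[8,0],[35,7],[41,16],[44,0],[48,2],[49,0]]
[[2,16],[8,0],[9,2],[10,0],[35,7],[41,16],[44,0],[48,2],[49,0]]
[[2,16],[8,0],[9,2],[10,0],[25,16],[26,0],[35,7],[41,16],[44,0],[48,2],[49,0]]
[[2,16],[8,0],[9,2],[10,0],[23,8],[25,16],[26,0],[35,7],[41,16],[44,0],[48,2],[49,0]]
[[2,16],[8,0],[9,17],[25,16],[26,0],[35,7],[41,16],[44,0],[48,2],[49,0]]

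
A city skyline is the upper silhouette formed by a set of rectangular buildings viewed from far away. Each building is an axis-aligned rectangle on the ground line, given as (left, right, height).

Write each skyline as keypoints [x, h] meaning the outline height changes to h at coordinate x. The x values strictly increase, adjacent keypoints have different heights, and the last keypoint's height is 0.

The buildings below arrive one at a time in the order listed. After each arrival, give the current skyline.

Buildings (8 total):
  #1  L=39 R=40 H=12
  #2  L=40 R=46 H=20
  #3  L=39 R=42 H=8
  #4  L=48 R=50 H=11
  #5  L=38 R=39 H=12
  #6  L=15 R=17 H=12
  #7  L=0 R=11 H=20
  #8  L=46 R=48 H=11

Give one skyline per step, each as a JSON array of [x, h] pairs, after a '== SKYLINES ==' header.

== SKYLINES ==
[[39,12],[40,0]]
[[39,12],[40,20],[46,0]]
[[39,12],[40,20],[46,0]]
[[39,12],[40,20],[46,0],[48,11],[50,0]]
[[38,12],[40,20],[46,0],[48,11],[50,0]]
[[15,12],[17,0],[38,12],[40,20],[46,0],[48,11],[50,0]]
[[0,20],[11,0],[15,12],[17,0],[38,12],[40,20],[46,0],[48,11],[50,0]]
[[0,20],[11,0],[15,12],[17,0],[38,12],[40,20],[46,11],[50,0]]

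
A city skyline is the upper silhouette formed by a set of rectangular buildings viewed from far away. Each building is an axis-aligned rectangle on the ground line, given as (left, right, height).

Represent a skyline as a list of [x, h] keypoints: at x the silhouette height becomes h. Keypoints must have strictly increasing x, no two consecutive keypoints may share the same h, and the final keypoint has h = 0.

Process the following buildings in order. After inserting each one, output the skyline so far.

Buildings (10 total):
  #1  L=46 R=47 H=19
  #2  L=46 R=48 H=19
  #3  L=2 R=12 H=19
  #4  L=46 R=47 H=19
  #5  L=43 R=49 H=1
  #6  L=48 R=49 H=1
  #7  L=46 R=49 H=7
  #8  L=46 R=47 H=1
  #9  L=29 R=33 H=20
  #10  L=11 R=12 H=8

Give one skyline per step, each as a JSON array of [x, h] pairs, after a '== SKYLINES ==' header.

== SKYLINES ==
[[46,19],[47,0]]
[[46,19],[48,0]]
[[2,19],[12,0],[46,19],[48,0]]
[[2,19],[12,0],[46,19],[48,0]]
[[2,19],[12,0],[43,1],[46,19],[48,1],[49,0]]
[[2,19],[12,0],[43,1],[46,19],[48,1],[49,0]]
[[2,19],[12,0],[43,1],[46,19],[48,7],[49,0]]
[[2,19],[12,0],[43,1],[46,19],[48,7],[49,0]]
[[2,19],[12,0],[29,20],[33,0],[43,1],[46,19],[48,7],[49,0]]
[[2,19],[12,0],[29,20],[33,0],[43,1],[46,19],[48,7],[49,0]]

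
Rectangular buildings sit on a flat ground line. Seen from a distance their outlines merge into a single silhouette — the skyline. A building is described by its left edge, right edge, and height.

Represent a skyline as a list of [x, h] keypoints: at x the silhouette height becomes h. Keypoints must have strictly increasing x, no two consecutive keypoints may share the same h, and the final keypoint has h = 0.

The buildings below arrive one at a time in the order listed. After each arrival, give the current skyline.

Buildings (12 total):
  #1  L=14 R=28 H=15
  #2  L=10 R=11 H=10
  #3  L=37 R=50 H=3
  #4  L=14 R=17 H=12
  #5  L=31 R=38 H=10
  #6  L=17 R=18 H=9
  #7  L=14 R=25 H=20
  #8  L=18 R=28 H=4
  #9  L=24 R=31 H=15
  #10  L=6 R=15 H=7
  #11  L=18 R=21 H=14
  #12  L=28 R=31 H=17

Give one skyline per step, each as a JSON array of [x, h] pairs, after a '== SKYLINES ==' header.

== SKYLINES ==
[[14,15],[28,0]]
[[10,10],[11,0],[14,15],[28,0]]
[[10,10],[11,0],[14,15],[28,0],[37,3],[50,0]]
[[10,10],[11,0],[14,15],[28,0],[37,3],[50,0]]
[[10,10],[11,0],[14,15],[28,0],[31,10],[38,3],[50,0]]
[[10,10],[11,0],[14,15],[28,0],[31,10],[38,3],[50,0]]
[[10,10],[11,0],[14,20],[25,15],[28,0],[31,10],[38,3],[50,0]]
[[10,10],[11,0],[14,20],[25,15],[28,0],[31,10],[38,3],[50,0]]
[[10,10],[11,0],[14,20],[25,15],[31,10],[38,3],[50,0]]
[[6,7],[10,10],[11,7],[14,20],[25,15],[31,10],[38,3],[50,0]]
[[6,7],[10,10],[11,7],[14,20],[25,15],[31,10],[38,3],[50,0]]
[[6,7],[10,10],[11,7],[14,20],[25,15],[28,17],[31,10],[38,3],[50,0]]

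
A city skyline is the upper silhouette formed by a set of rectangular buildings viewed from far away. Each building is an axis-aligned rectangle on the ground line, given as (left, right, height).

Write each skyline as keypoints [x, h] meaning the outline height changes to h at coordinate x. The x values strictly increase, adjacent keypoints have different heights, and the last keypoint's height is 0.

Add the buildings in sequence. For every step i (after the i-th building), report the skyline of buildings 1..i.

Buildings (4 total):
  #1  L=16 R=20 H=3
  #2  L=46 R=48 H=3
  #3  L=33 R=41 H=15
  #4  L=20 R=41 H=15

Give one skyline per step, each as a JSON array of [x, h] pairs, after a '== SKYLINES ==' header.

== SKYLINES ==
[[16,3],[20,0]]
[[16,3],[20,0],[46,3],[48,0]]
[[16,3],[20,0],[33,15],[41,0],[46,3],[48,0]]
[[16,3],[20,15],[41,0],[46,3],[48,0]]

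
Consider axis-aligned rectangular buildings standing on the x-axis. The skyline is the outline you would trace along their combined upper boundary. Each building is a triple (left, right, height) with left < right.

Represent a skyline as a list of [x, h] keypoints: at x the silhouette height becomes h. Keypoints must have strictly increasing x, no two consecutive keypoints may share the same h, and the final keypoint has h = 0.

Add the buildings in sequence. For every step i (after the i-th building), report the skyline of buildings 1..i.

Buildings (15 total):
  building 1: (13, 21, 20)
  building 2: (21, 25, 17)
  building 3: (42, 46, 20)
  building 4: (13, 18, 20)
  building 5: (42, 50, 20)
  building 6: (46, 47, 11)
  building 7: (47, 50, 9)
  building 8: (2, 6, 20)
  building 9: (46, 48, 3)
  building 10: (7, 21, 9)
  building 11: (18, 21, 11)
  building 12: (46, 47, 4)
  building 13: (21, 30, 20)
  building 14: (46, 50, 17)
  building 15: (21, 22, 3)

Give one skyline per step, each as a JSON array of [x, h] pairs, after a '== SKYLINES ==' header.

== SKYLINES ==
[[13,20],[21,0]]
[[13,20],[21,17],[25,0]]
[[13,20],[21,17],[25,0],[42,20],[46,0]]
[[13,20],[21,17],[25,0],[42,20],[46,0]]
[[13,20],[21,17],[25,0],[42,20],[50,0]]
[[13,20],[21,17],[25,0],[42,20],[50,0]]
[[13,20],[21,17],[25,0],[42,20],[50,0]]
[[2,20],[6,0],[13,20],[21,17],[25,0],[42,20],[50,0]]
[[2,20],[6,0],[13,20],[21,17],[25,0],[42,20],[50,0]]
[[2,20],[6,0],[7,9],[13,20],[21,17],[25,0],[42,20],[50,0]]
[[2,20],[6,0],[7,9],[13,20],[21,17],[25,0],[42,20],[50,0]]
[[2,20],[6,0],[7,9],[13,20],[21,17],[25,0],[42,20],[50,0]]
[[2,20],[6,0],[7,9],[13,20],[30,0],[42,20],[50,0]]
[[2,20],[6,0],[7,9],[13,20],[30,0],[42,20],[50,0]]
[[2,20],[6,0],[7,9],[13,20],[30,0],[42,20],[50,0]]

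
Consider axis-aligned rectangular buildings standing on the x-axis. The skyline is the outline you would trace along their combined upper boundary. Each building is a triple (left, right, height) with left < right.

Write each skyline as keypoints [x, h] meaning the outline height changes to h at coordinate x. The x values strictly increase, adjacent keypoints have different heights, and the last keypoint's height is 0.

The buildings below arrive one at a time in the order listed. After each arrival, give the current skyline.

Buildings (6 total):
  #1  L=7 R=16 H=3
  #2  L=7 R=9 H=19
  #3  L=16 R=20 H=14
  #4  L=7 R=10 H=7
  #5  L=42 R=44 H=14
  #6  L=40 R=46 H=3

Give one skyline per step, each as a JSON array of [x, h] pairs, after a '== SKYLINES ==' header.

== SKYLINES ==
[[7,3],[16,0]]
[[7,19],[9,3],[16,0]]
[[7,19],[9,3],[16,14],[20,0]]
[[7,19],[9,7],[10,3],[16,14],[20,0]]
[[7,19],[9,7],[10,3],[16,14],[20,0],[42,14],[44,0]]
[[7,19],[9,7],[10,3],[16,14],[20,0],[40,3],[42,14],[44,3],[46,0]]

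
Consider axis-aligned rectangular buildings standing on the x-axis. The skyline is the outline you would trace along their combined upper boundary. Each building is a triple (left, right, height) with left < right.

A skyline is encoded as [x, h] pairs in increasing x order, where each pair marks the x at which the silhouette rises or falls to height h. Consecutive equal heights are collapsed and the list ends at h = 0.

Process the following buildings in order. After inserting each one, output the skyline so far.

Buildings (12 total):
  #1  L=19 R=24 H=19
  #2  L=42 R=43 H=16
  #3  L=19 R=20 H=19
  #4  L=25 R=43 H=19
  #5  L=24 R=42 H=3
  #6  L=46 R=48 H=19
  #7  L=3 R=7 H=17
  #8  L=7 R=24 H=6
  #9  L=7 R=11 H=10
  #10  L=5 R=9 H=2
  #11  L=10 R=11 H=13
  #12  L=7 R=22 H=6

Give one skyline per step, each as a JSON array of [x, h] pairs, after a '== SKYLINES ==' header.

== SKYLINES ==
[[19,19],[24,0]]
[[19,19],[24,0],[42,16],[43,0]]
[[19,19],[24,0],[42,16],[43,0]]
[[19,19],[24,0],[25,19],[43,0]]
[[19,19],[24,3],[25,19],[43,0]]
[[19,19],[24,3],[25,19],[43,0],[46,19],[48,0]]
[[3,17],[7,0],[19,19],[24,3],[25,19],[43,0],[46,19],[48,0]]
[[3,17],[7,6],[19,19],[24,3],[25,19],[43,0],[46,19],[48,0]]
[[3,17],[7,10],[11,6],[19,19],[24,3],[25,19],[43,0],[46,19],[48,0]]
[[3,17],[7,10],[11,6],[19,19],[24,3],[25,19],[43,0],[46,19],[48,0]]
[[3,17],[7,10],[10,13],[11,6],[19,19],[24,3],[25,19],[43,0],[46,19],[48,0]]
[[3,17],[7,10],[10,13],[11,6],[19,19],[24,3],[25,19],[43,0],[46,19],[48,0]]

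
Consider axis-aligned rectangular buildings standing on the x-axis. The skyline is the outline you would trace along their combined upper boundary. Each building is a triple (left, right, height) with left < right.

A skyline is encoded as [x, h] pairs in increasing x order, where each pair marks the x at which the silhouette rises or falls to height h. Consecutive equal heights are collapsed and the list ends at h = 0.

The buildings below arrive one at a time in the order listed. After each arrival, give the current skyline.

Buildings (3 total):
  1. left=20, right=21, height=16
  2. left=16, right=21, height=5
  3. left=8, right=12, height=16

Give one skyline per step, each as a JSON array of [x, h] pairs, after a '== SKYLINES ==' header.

== SKYLINES ==
[[20,16],[21,0]]
[[16,5],[20,16],[21,0]]
[[8,16],[12,0],[16,5],[20,16],[21,0]]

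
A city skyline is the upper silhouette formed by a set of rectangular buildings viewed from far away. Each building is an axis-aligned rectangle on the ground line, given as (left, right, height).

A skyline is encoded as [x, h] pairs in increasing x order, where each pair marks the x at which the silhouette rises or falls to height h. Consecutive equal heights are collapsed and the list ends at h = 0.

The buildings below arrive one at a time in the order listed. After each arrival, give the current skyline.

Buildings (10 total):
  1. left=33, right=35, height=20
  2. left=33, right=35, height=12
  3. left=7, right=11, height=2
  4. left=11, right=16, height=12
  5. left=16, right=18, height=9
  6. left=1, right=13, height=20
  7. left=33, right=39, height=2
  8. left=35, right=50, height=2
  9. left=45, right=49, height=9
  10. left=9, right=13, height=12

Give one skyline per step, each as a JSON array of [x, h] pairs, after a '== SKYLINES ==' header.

== SKYLINES ==
[[33,20],[35,0]]
[[33,20],[35,0]]
[[7,2],[11,0],[33,20],[35,0]]
[[7,2],[11,12],[16,0],[33,20],[35,0]]
[[7,2],[11,12],[16,9],[18,0],[33,20],[35,0]]
[[1,20],[13,12],[16,9],[18,0],[33,20],[35,0]]
[[1,20],[13,12],[16,9],[18,0],[33,20],[35,2],[39,0]]
[[1,20],[13,12],[16,9],[18,0],[33,20],[35,2],[50,0]]
[[1,20],[13,12],[16,9],[18,0],[33,20],[35,2],[45,9],[49,2],[50,0]]
[[1,20],[13,12],[16,9],[18,0],[33,20],[35,2],[45,9],[49,2],[50,0]]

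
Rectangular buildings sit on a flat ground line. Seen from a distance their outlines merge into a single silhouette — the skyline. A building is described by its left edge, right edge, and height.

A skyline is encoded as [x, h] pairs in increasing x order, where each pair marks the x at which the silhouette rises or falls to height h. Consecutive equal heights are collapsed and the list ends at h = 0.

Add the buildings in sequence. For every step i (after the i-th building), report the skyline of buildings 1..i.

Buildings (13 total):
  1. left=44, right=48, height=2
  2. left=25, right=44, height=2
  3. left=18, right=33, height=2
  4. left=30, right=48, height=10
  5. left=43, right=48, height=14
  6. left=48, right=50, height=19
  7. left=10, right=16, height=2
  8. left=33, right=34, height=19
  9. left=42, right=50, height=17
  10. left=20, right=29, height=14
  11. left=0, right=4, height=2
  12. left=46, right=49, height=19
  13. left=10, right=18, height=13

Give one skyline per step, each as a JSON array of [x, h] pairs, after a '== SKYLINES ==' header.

== SKYLINES ==
[[44,2],[48,0]]
[[25,2],[48,0]]
[[18,2],[48,0]]
[[18,2],[30,10],[48,0]]
[[18,2],[30,10],[43,14],[48,0]]
[[18,2],[30,10],[43,14],[48,19],[50,0]]
[[10,2],[16,0],[18,2],[30,10],[43,14],[48,19],[50,0]]
[[10,2],[16,0],[18,2],[30,10],[33,19],[34,10],[43,14],[48,19],[50,0]]
[[10,2],[16,0],[18,2],[30,10],[33,19],[34,10],[42,17],[48,19],[50,0]]
[[10,2],[16,0],[18,2],[20,14],[29,2],[30,10],[33,19],[34,10],[42,17],[48,19],[50,0]]
[[0,2],[4,0],[10,2],[16,0],[18,2],[20,14],[29,2],[30,10],[33,19],[34,10],[42,17],[48,19],[50,0]]
[[0,2],[4,0],[10,2],[16,0],[18,2],[20,14],[29,2],[30,10],[33,19],[34,10],[42,17],[46,19],[50,0]]
[[0,2],[4,0],[10,13],[18,2],[20,14],[29,2],[30,10],[33,19],[34,10],[42,17],[46,19],[50,0]]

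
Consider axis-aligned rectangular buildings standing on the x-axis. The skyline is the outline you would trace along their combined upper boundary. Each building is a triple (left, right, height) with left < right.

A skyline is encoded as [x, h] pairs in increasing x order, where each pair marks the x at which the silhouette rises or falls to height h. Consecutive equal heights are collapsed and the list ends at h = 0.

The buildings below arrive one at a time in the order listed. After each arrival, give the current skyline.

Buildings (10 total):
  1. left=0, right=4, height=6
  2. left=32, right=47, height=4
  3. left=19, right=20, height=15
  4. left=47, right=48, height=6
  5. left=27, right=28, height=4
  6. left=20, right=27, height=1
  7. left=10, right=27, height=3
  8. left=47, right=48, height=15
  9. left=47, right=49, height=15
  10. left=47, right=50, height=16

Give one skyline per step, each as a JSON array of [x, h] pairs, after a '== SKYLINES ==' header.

== SKYLINES ==
[[0,6],[4,0]]
[[0,6],[4,0],[32,4],[47,0]]
[[0,6],[4,0],[19,15],[20,0],[32,4],[47,0]]
[[0,6],[4,0],[19,15],[20,0],[32,4],[47,6],[48,0]]
[[0,6],[4,0],[19,15],[20,0],[27,4],[28,0],[32,4],[47,6],[48,0]]
[[0,6],[4,0],[19,15],[20,1],[27,4],[28,0],[32,4],[47,6],[48,0]]
[[0,6],[4,0],[10,3],[19,15],[20,3],[27,4],[28,0],[32,4],[47,6],[48,0]]
[[0,6],[4,0],[10,3],[19,15],[20,3],[27,4],[28,0],[32,4],[47,15],[48,0]]
[[0,6],[4,0],[10,3],[19,15],[20,3],[27,4],[28,0],[32,4],[47,15],[49,0]]
[[0,6],[4,0],[10,3],[19,15],[20,3],[27,4],[28,0],[32,4],[47,16],[50,0]]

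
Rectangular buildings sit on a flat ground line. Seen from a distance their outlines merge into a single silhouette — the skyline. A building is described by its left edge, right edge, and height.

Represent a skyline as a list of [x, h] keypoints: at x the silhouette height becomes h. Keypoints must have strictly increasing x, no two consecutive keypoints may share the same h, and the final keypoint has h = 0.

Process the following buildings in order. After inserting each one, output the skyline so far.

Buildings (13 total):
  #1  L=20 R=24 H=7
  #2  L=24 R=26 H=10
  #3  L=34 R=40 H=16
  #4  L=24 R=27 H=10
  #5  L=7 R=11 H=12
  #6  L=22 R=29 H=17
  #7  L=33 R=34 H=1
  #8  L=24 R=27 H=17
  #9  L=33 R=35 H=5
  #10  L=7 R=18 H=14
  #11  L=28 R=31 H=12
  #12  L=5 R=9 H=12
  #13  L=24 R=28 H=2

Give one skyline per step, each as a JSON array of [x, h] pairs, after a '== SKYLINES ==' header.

== SKYLINES ==
[[20,7],[24,0]]
[[20,7],[24,10],[26,0]]
[[20,7],[24,10],[26,0],[34,16],[40,0]]
[[20,7],[24,10],[27,0],[34,16],[40,0]]
[[7,12],[11,0],[20,7],[24,10],[27,0],[34,16],[40,0]]
[[7,12],[11,0],[20,7],[22,17],[29,0],[34,16],[40,0]]
[[7,12],[11,0],[20,7],[22,17],[29,0],[33,1],[34,16],[40,0]]
[[7,12],[11,0],[20,7],[22,17],[29,0],[33,1],[34,16],[40,0]]
[[7,12],[11,0],[20,7],[22,17],[29,0],[33,5],[34,16],[40,0]]
[[7,14],[18,0],[20,7],[22,17],[29,0],[33,5],[34,16],[40,0]]
[[7,14],[18,0],[20,7],[22,17],[29,12],[31,0],[33,5],[34,16],[40,0]]
[[5,12],[7,14],[18,0],[20,7],[22,17],[29,12],[31,0],[33,5],[34,16],[40,0]]
[[5,12],[7,14],[18,0],[20,7],[22,17],[29,12],[31,0],[33,5],[34,16],[40,0]]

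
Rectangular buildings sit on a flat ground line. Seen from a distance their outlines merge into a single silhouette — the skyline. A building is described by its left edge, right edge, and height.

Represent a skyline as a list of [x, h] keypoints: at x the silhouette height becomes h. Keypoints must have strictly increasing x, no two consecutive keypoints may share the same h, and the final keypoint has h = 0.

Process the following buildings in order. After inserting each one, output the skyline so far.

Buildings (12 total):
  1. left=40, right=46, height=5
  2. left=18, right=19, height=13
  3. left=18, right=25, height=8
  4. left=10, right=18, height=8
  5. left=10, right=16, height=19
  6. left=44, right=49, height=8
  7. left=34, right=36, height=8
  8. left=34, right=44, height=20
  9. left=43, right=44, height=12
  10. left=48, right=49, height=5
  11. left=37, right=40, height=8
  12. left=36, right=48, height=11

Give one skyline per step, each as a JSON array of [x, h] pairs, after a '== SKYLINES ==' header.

== SKYLINES ==
[[40,5],[46,0]]
[[18,13],[19,0],[40,5],[46,0]]
[[18,13],[19,8],[25,0],[40,5],[46,0]]
[[10,8],[18,13],[19,8],[25,0],[40,5],[46,0]]
[[10,19],[16,8],[18,13],[19,8],[25,0],[40,5],[46,0]]
[[10,19],[16,8],[18,13],[19,8],[25,0],[40,5],[44,8],[49,0]]
[[10,19],[16,8],[18,13],[19,8],[25,0],[34,8],[36,0],[40,5],[44,8],[49,0]]
[[10,19],[16,8],[18,13],[19,8],[25,0],[34,20],[44,8],[49,0]]
[[10,19],[16,8],[18,13],[19,8],[25,0],[34,20],[44,8],[49,0]]
[[10,19],[16,8],[18,13],[19,8],[25,0],[34,20],[44,8],[49,0]]
[[10,19],[16,8],[18,13],[19,8],[25,0],[34,20],[44,8],[49,0]]
[[10,19],[16,8],[18,13],[19,8],[25,0],[34,20],[44,11],[48,8],[49,0]]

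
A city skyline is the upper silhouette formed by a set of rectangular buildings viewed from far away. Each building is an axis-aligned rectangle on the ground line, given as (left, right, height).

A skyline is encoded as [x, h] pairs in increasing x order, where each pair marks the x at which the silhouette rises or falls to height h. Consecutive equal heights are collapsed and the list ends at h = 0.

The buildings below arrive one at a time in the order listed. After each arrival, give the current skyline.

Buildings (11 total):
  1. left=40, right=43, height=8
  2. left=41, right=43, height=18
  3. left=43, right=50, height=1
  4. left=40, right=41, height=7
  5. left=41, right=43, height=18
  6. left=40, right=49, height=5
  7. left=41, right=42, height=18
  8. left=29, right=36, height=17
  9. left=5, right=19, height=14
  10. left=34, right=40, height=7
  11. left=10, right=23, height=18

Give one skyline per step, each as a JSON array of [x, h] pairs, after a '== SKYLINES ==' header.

== SKYLINES ==
[[40,8],[43,0]]
[[40,8],[41,18],[43,0]]
[[40,8],[41,18],[43,1],[50,0]]
[[40,8],[41,18],[43,1],[50,0]]
[[40,8],[41,18],[43,1],[50,0]]
[[40,8],[41,18],[43,5],[49,1],[50,0]]
[[40,8],[41,18],[43,5],[49,1],[50,0]]
[[29,17],[36,0],[40,8],[41,18],[43,5],[49,1],[50,0]]
[[5,14],[19,0],[29,17],[36,0],[40,8],[41,18],[43,5],[49,1],[50,0]]
[[5,14],[19,0],[29,17],[36,7],[40,8],[41,18],[43,5],[49,1],[50,0]]
[[5,14],[10,18],[23,0],[29,17],[36,7],[40,8],[41,18],[43,5],[49,1],[50,0]]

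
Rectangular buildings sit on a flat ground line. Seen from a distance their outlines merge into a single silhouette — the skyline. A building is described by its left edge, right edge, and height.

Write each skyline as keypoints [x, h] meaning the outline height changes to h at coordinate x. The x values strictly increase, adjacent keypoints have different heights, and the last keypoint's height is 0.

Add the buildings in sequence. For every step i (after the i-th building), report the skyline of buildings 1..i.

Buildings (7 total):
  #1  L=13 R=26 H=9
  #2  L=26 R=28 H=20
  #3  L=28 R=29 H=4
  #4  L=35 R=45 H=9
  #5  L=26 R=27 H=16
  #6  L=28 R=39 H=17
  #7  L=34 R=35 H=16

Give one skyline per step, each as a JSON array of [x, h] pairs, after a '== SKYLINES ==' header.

== SKYLINES ==
[[13,9],[26,0]]
[[13,9],[26,20],[28,0]]
[[13,9],[26,20],[28,4],[29,0]]
[[13,9],[26,20],[28,4],[29,0],[35,9],[45,0]]
[[13,9],[26,20],[28,4],[29,0],[35,9],[45,0]]
[[13,9],[26,20],[28,17],[39,9],[45,0]]
[[13,9],[26,20],[28,17],[39,9],[45,0]]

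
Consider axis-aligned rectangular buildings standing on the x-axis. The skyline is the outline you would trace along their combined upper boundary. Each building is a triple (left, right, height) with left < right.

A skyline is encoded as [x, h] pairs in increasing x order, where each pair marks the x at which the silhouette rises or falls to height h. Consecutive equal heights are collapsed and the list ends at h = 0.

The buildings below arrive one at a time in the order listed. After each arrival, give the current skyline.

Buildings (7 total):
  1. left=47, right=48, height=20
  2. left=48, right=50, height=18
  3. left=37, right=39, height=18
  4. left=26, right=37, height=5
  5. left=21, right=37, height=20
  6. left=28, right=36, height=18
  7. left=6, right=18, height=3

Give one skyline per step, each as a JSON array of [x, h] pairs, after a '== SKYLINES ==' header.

== SKYLINES ==
[[47,20],[48,0]]
[[47,20],[48,18],[50,0]]
[[37,18],[39,0],[47,20],[48,18],[50,0]]
[[26,5],[37,18],[39,0],[47,20],[48,18],[50,0]]
[[21,20],[37,18],[39,0],[47,20],[48,18],[50,0]]
[[21,20],[37,18],[39,0],[47,20],[48,18],[50,0]]
[[6,3],[18,0],[21,20],[37,18],[39,0],[47,20],[48,18],[50,0]]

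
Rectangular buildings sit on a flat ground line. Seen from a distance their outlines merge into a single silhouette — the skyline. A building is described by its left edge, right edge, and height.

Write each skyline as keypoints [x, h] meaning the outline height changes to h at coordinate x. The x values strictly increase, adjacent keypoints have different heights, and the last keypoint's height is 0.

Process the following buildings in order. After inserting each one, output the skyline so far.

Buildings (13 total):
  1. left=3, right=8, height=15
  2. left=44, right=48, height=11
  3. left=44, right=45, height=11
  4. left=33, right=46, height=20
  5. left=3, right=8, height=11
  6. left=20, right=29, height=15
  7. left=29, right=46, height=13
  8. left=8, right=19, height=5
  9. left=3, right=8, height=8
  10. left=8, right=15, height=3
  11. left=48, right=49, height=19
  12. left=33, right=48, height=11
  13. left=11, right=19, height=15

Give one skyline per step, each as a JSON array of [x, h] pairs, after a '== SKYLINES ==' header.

== SKYLINES ==
[[3,15],[8,0]]
[[3,15],[8,0],[44,11],[48,0]]
[[3,15],[8,0],[44,11],[48,0]]
[[3,15],[8,0],[33,20],[46,11],[48,0]]
[[3,15],[8,0],[33,20],[46,11],[48,0]]
[[3,15],[8,0],[20,15],[29,0],[33,20],[46,11],[48,0]]
[[3,15],[8,0],[20,15],[29,13],[33,20],[46,11],[48,0]]
[[3,15],[8,5],[19,0],[20,15],[29,13],[33,20],[46,11],[48,0]]
[[3,15],[8,5],[19,0],[20,15],[29,13],[33,20],[46,11],[48,0]]
[[3,15],[8,5],[19,0],[20,15],[29,13],[33,20],[46,11],[48,0]]
[[3,15],[8,5],[19,0],[20,15],[29,13],[33,20],[46,11],[48,19],[49,0]]
[[3,15],[8,5],[19,0],[20,15],[29,13],[33,20],[46,11],[48,19],[49,0]]
[[3,15],[8,5],[11,15],[19,0],[20,15],[29,13],[33,20],[46,11],[48,19],[49,0]]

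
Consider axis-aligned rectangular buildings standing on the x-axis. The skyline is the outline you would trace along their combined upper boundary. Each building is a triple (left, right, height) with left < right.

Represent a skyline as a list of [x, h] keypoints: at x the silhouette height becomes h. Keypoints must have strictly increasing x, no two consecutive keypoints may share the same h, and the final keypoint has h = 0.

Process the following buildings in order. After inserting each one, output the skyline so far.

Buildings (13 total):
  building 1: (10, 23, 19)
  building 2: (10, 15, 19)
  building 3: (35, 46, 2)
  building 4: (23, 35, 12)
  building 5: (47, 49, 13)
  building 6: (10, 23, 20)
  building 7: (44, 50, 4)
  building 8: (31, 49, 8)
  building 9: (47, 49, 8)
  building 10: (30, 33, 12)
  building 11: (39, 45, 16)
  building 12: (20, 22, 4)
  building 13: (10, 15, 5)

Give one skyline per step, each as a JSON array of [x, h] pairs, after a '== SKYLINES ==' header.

== SKYLINES ==
[[10,19],[23,0]]
[[10,19],[23,0]]
[[10,19],[23,0],[35,2],[46,0]]
[[10,19],[23,12],[35,2],[46,0]]
[[10,19],[23,12],[35,2],[46,0],[47,13],[49,0]]
[[10,20],[23,12],[35,2],[46,0],[47,13],[49,0]]
[[10,20],[23,12],[35,2],[44,4],[47,13],[49,4],[50,0]]
[[10,20],[23,12],[35,8],[47,13],[49,4],[50,0]]
[[10,20],[23,12],[35,8],[47,13],[49,4],[50,0]]
[[10,20],[23,12],[35,8],[47,13],[49,4],[50,0]]
[[10,20],[23,12],[35,8],[39,16],[45,8],[47,13],[49,4],[50,0]]
[[10,20],[23,12],[35,8],[39,16],[45,8],[47,13],[49,4],[50,0]]
[[10,20],[23,12],[35,8],[39,16],[45,8],[47,13],[49,4],[50,0]]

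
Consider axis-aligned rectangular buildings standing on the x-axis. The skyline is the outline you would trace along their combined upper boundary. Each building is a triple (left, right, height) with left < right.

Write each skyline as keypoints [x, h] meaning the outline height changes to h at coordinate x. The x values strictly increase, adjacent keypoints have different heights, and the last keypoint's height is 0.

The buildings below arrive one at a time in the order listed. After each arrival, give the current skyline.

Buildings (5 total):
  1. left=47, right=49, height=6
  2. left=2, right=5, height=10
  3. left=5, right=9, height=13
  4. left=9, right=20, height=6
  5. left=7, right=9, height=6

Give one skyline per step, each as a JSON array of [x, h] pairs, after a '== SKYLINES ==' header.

== SKYLINES ==
[[47,6],[49,0]]
[[2,10],[5,0],[47,6],[49,0]]
[[2,10],[5,13],[9,0],[47,6],[49,0]]
[[2,10],[5,13],[9,6],[20,0],[47,6],[49,0]]
[[2,10],[5,13],[9,6],[20,0],[47,6],[49,0]]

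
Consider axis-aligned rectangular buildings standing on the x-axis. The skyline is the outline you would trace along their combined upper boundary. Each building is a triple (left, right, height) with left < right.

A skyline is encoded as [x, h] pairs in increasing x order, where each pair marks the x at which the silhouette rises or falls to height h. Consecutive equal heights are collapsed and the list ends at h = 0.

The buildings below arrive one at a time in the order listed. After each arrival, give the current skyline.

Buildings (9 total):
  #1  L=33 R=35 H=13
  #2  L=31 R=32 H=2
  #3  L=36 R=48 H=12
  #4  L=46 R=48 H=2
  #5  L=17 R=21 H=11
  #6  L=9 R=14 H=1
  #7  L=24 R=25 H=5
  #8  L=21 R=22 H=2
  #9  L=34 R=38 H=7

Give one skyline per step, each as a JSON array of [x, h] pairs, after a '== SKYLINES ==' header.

== SKYLINES ==
[[33,13],[35,0]]
[[31,2],[32,0],[33,13],[35,0]]
[[31,2],[32,0],[33,13],[35,0],[36,12],[48,0]]
[[31,2],[32,0],[33,13],[35,0],[36,12],[48,0]]
[[17,11],[21,0],[31,2],[32,0],[33,13],[35,0],[36,12],[48,0]]
[[9,1],[14,0],[17,11],[21,0],[31,2],[32,0],[33,13],[35,0],[36,12],[48,0]]
[[9,1],[14,0],[17,11],[21,0],[24,5],[25,0],[31,2],[32,0],[33,13],[35,0],[36,12],[48,0]]
[[9,1],[14,0],[17,11],[21,2],[22,0],[24,5],[25,0],[31,2],[32,0],[33,13],[35,0],[36,12],[48,0]]
[[9,1],[14,0],[17,11],[21,2],[22,0],[24,5],[25,0],[31,2],[32,0],[33,13],[35,7],[36,12],[48,0]]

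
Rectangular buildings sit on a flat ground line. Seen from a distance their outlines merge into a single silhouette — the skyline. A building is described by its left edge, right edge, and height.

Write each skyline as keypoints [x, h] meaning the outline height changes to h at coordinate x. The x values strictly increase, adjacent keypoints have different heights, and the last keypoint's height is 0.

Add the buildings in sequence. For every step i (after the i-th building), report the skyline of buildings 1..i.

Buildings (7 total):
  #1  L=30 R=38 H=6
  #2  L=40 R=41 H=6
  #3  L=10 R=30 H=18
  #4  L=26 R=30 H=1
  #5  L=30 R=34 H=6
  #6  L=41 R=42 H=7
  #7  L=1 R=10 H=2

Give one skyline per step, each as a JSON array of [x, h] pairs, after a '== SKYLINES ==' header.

== SKYLINES ==
[[30,6],[38,0]]
[[30,6],[38,0],[40,6],[41,0]]
[[10,18],[30,6],[38,0],[40,6],[41,0]]
[[10,18],[30,6],[38,0],[40,6],[41,0]]
[[10,18],[30,6],[38,0],[40,6],[41,0]]
[[10,18],[30,6],[38,0],[40,6],[41,7],[42,0]]
[[1,2],[10,18],[30,6],[38,0],[40,6],[41,7],[42,0]]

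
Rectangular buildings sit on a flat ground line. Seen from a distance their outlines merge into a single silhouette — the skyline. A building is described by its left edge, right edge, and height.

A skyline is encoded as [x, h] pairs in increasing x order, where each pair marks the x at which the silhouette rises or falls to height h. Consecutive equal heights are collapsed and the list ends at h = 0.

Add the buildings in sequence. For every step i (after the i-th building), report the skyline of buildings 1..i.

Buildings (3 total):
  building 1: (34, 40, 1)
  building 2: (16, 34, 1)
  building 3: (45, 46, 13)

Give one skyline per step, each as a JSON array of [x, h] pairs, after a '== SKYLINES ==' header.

== SKYLINES ==
[[34,1],[40,0]]
[[16,1],[40,0]]
[[16,1],[40,0],[45,13],[46,0]]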